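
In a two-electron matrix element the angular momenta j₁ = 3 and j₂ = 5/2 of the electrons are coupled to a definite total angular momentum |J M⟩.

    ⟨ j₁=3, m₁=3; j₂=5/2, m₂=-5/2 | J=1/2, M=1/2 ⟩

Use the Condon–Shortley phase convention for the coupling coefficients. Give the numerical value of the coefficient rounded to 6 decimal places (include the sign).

+√(2/7) = +0.534522

√[2·5!1!0!/7! · 6!0!0!5!1!0!] = √(28800/7)
  +(−1)^0/∏(0,5,0,0,1,0)! = 1/120  (running 1/120)
⟨..|..⟩ = √(28800/7)·(1/120) = +0.534522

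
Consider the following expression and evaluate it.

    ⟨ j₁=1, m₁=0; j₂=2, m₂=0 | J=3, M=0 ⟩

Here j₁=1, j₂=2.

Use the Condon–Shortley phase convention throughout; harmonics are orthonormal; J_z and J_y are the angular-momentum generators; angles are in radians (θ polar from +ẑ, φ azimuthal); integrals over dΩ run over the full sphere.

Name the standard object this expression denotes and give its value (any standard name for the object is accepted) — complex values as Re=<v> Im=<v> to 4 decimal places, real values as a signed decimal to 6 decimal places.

Clebsch–Gordan coefficient, +√(3/5) ≈ +0.774597

This is a Clebsch–Gordan (vector-coupling) coefficient.
j₁+j₂−J=0  J+j₁−j₂=2  J−j₁+j₂=4  j₁+j₂+J+1=7
(j₁±m₁, j₂±m₂, J±M) = (1,1,2,2,3,3)
P² = 48/5
sum k=0..0:
  [0] +1/4 = 1/4
S = 1/4
C² = P²·S² = 3/5 ; C = +0.774597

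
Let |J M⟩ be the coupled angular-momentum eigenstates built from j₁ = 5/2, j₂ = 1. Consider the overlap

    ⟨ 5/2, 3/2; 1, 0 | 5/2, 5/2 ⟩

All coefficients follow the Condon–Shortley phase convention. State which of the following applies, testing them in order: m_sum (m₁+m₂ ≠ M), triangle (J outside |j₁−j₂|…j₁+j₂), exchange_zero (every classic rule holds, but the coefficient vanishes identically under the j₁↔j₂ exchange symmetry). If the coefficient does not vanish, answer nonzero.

m_sum

m-sum: m₁+m₂ = 3/2+0 = 3/2, M = 5/2  ✗ ⇒ coefficient is 0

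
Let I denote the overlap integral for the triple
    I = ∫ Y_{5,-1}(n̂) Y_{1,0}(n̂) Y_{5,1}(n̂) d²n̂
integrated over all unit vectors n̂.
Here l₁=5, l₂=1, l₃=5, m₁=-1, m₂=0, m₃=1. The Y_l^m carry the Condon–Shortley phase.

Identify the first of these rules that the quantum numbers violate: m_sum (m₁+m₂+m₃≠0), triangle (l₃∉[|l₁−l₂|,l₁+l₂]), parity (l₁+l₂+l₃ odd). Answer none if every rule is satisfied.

parity

azimuthal sum: -1 + 0 + 1 = 0  ✓
4 ≤ 5 ≤ 6 (triangle on l)  ✓
L = 5 + 1 + 5 = 11 (odd)  ✗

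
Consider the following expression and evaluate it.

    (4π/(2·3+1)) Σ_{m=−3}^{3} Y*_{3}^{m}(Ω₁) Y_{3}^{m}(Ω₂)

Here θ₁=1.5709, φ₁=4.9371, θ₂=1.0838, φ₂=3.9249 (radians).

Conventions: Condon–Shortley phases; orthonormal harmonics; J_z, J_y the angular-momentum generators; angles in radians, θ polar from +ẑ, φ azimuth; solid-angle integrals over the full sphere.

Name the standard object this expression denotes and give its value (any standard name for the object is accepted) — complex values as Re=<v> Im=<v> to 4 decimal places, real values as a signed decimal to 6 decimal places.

Legendre polynomial (addition theorem), -0.445694

This sum is the spherical-harmonic addition theorem: it equals the Legendre polynomial P_l(cos γ) of the angle γ between the two directions.
Addition theorem: P_3(cos γ) = (4π/7) Σ_m Y*_{lm}(Ω₁) Y_{lm}(Ω₂), m = −3…3:
  m=-3: (-0.26044 + 0.32596j) × (0.20234 + 0.20490j) = -0.11949 + 0.01259j  (running Σ = -0.11949 + 0.01259j)
  m=-2: (0.00010 + 0.00005j) × (0.00156 - 0.37352j) = 0.00002 - 0.00004j  (running Σ = -0.11947 + 0.01256j)
  m=-1: (-0.07201 + 0.31505j) × (-0.01923 + 0.01914j) = -0.00465 - 0.00744j  (running Σ = -0.12412 + 0.00512j)
  m=0: (0.00012 + 0.00000j) × (-0.33268 + 0.00000j) = -0.00004 + 0.00000j  (running Σ = -0.12415 + 0.00512j)
  m=1: (0.07201 + 0.31505j) × (0.01923 + 0.01914j) = -0.00465 + 0.00744j  (running Σ = -0.12880 + 0.01256j)
  m=2: (0.00010 - 0.00005j) × (0.00156 + 0.37352j) = 0.00002 + 0.00004j  (running Σ = -0.12878 + 0.01259j)
  m=3: (0.26044 + 0.32596j) × (-0.20234 + 0.20490j) = -0.11949 - 0.01259j  (running Σ = -0.24827 + 0.00000j)
Accumulated sum -0.24827 + 0.00000j; after 4π/(2l+1) scaling, -0.44569 + 0.00000j ⇒ P_3 = -0.445694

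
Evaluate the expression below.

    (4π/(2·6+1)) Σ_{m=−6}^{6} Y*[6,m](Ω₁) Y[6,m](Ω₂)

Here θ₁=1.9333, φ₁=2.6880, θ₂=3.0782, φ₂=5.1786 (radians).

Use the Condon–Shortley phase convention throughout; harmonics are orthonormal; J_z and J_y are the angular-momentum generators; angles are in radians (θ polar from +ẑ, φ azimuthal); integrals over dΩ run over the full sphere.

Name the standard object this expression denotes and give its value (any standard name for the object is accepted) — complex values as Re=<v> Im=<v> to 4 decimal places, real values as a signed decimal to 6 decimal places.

Legendre polynomial (addition theorem), +0.142787

This sum is the spherical-harmonic addition theorem: it equals the Legendre polynomial P_l(cos γ) of the angle γ between the two directions.
Expand P_6 via completeness: Σ_{m} conj(Y_{6,m}) at Ω₁ times Y_{6,m} at Ω₂ —
  term(m=-6) = -0.00000 - 0.00000j   from Y*(Ω₁)=-0.29473 - 0.13163j, Y(Ω₂)=0.00000 + 0.00000j
  term(m=-5) = 0.00000 + 0.00000j   from Y*(Ω₁)=-0.27229 - 0.32513j, Y(Ω₂)=-0.00000 + 0.00000j
  term(m=-4) = -0.00001 + 0.00000j   from Y*(Ω₁)=-0.02521 - 0.10143j, Y(Ω₂)=-0.00002 - 0.00005j
  term(m=-3) = -0.00015 + 0.00037j   from Y*(Ω₁)=-0.06364 + 0.29856j, Y(Ω₂)=0.00130 + 0.00023j
  term(m=-2) = -0.00116 - 0.00421j   from Y*(Ω₁)=-0.13009 + 0.16637j, Y(Ω₂)=-0.01231 + 0.01659j
  term(m=-1) = -0.03889 - 0.02963j   from Y*(Ω₁)=0.21479 - 0.10471j, Y(Ω₂)=-0.09198 - 0.18278j
  term(m=+0) = 0.22813 + 0.00000j   from Y*(Ω₁)=0.23407 + 0.00000j, Y(Ω₂)=0.97463 + 0.00000j
  term(m=+1) = -0.03889 + 0.02963j   from Y*(Ω₁)=-0.21479 - 0.10471j, Y(Ω₂)=0.09198 - 0.18278j
  term(m=+2) = -0.00116 + 0.00421j   from Y*(Ω₁)=-0.13009 - 0.16637j, Y(Ω₂)=-0.01231 - 0.01659j
  term(m=+3) = -0.00015 - 0.00037j   from Y*(Ω₁)=0.06364 + 0.29856j, Y(Ω₂)=-0.00130 + 0.00023j
  term(m=+4) = -0.00001 - 0.00000j   from Y*(Ω₁)=-0.02521 + 0.10143j, Y(Ω₂)=-0.00002 + 0.00005j
  term(m=+5) = 0.00000 - 0.00000j   from Y*(Ω₁)=0.27229 - 0.32513j, Y(Ω₂)=0.00000 + 0.00000j
  term(m=+6) = -0.00000 + 0.00000j   from Y*(Ω₁)=-0.29473 + 0.13163j, Y(Ω₂)=0.00000 - 0.00000j
Σ over m = 0.14771 + 0.00000j; ×(4π/13) → 0.14279 + 0.00000j. Real part: 0.142787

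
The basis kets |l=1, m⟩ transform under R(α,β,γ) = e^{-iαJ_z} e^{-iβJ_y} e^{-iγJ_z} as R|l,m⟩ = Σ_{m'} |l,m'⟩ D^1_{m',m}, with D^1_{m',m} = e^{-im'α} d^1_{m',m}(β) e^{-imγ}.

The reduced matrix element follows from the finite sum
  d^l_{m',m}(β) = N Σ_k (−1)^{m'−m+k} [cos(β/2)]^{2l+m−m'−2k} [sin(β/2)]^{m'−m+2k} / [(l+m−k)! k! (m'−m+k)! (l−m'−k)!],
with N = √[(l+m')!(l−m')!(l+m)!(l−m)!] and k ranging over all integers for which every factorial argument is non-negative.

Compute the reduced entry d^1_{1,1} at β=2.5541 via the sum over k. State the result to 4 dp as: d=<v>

d=0.0838

d^1_{1,1}(β=2.5541) via the finite sum:
With c≡cos(β/2)=0.289540 and s≡sin(β/2)=0.957166, N=[2·1·2·1]^{1/2}=2.000000
k: max(0,(1)−(1))=0 … min(1+(1),1−(1))=0
  k=0: (−1)^0·2.0000/(2)·0.2895^2·0.9572^0 = +0.083833
d^1_{1,1}(2.5541) = +0.083833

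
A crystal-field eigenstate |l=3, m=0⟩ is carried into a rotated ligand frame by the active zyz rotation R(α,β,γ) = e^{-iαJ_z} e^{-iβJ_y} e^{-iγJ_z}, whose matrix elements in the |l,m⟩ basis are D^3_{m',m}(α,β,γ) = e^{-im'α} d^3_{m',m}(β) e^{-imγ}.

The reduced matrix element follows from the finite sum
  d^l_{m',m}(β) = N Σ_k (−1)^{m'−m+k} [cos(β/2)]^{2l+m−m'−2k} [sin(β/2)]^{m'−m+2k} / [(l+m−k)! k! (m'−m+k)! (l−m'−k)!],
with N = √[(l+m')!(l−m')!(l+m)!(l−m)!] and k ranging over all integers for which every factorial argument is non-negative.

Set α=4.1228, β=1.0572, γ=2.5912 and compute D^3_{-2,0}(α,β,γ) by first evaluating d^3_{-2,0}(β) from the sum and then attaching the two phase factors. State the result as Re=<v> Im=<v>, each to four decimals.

Re=-0.1948 Im=0.4717

D^3_{-2,0}(4.1228,1.0572,2.5912) = e^{-i·-2·4.1228}·d^3_{-2,0}(1.0572)·e^{-i·0·2.5912}. Compute d first:
With c≡cos(β/2)=0.863514 and s≡sin(β/2)=0.504325, N=[1·120·6·6]^{1/2}=65.726707
k∈{2,3} keeps every argument non-negative
  k=2: (−1)^0·65.7267/(12)·0.8635^4·0.5043^2 = +0.774567
  k=3: (−1)^1·65.7267/(12)·0.8635^2·0.5043^4 = -0.264205
d^3_{-2,0}(1.0572) = +0.774567 -0.264205 = +0.510362
Attach z-rotation phases: D = e^{-i(-2)(4.1228)}·(+0.510362)·e^{-i(0)(2.5912)} = -0.194797+0.471724i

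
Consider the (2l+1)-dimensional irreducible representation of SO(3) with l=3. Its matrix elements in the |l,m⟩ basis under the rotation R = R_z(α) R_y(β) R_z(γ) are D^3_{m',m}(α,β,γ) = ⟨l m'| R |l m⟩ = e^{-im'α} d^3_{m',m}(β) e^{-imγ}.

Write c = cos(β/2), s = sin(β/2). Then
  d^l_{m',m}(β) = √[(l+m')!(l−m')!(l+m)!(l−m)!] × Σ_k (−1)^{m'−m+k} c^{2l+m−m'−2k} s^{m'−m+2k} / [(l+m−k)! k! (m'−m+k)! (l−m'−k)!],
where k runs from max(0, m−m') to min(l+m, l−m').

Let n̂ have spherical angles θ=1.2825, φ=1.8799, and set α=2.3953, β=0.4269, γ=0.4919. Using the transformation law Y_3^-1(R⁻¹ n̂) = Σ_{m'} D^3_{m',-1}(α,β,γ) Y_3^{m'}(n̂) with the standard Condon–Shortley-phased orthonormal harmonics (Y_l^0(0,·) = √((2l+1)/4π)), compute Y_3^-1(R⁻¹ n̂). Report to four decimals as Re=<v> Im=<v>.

Re=0.0913 Im=0.1919

Need the full column D^3_{m',-1} for m'=−3..3 at α=2.3953, β=0.4269, γ=0.4919.
cos(β/2)=0.977306, sin(β/2)=0.211833
d^3_{-3,-1}: single k=2 term ⇒ +0.158546;  D = +0.027789+0.156091i
d^3_{-2,-1}: k∈[1..2] ⇒ +0.597236 -0.056118 = +0.541118;  D = +0.292055-0.455535i
d^3_{-1,-1}: k∈[0..2] ⇒ +0.871331 -0.327491 +0.011539 = +0.555380;  D = -0.537506+0.139766i
d^3_{0,-1}: k∈[0..2] ⇒ -0.654239 +0.092211 -0.001444 = -0.563472;  D = -0.496665-0.266129i
d^3_{1,-1}: k∈[0..2] ⇒ +0.245618 -0.015386 +0.000090 = +0.230322;  D = -0.075201-0.217700i
d^3_{2,-1}: k∈[0..1] ⇒ -0.056118 +0.001318 = -0.054800;  D = +0.022029-0.050177i
d^3_{3,-1}: single k=0 term ⇒ +0.007449;  D = +0.006829-0.002975i
Y_3^{m'}(θ=1.2825,φ=1.8799) and Σ D·Y over m':
  (+0.0278+0.1561i)·(+0.2941+0.2206i)  (+0.2921-0.4555i)·(-0.2176+0.1548i)  (-0.5375+0.1398i)·(+0.0562+0.1759i)  (-0.4967-0.2661i)·(-0.2754+0.0000i)  (-0.0752-0.2177i)·(-0.0562+0.1759i)  (+0.0220-0.0502i)·(-0.2176-0.1548i)  (+0.0068-0.0030i)·(-0.2941+0.2206i)
Y_3^-1(R⁻¹ n̂) = +0.091309+0.191912i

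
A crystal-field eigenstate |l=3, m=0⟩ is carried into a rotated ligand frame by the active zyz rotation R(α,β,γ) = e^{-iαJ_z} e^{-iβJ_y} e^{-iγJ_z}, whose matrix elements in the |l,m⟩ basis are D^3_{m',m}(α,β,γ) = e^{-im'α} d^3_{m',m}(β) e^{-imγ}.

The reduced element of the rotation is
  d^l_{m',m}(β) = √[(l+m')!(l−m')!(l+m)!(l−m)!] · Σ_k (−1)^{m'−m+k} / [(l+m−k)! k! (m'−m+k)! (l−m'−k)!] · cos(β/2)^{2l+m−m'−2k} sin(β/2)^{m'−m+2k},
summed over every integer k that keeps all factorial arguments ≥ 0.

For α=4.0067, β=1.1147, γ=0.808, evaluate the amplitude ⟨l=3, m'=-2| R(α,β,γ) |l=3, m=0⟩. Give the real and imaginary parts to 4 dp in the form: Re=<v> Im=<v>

D^3_{-2,0}(4.0067,1.1147,0.8080) = e^{-i·-2·4.0067}·d^3_{-2,0}(1.1147)·e^{-i·0·0.8080}. Compute d first:
With c≡cos(β/2)=0.848660 and s≡sin(β/2)=0.528939, N=[1·120·6·6]^{1/2}=65.726707
Admissible k: 2..3 (factorial args all ≥0)
  k=2: (−1)^0·65.7267/(12)·0.8487^4·0.5289^2 = +0.794889
  k=3: (−1)^1·65.7267/(12)·0.8487^2·0.5289^4 = -0.308781
d^3_{-2,0}(1.1147) = +0.794889 -0.308781 = +0.486108
Phases: e^{-i·(-2)·4.0067}=-0.158744+0.987320i, e^{-i·(0)·0.8080}=+1.000000+0.000000i ⇒ D=-0.077167+0.479944i

Re=-0.0772 Im=0.4799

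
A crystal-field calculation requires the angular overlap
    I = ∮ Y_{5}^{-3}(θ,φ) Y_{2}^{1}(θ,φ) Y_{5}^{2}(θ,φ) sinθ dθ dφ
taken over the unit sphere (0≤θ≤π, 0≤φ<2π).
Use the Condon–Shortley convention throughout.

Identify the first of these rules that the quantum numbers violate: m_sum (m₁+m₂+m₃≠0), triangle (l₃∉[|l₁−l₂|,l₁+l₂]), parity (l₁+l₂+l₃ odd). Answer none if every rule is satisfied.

none

m₁+m₂+m₃ = -3 + 1 + 2 = 0  ✓
triangle: |5−2|=3 ≤ l₃=5 ≤ 5+2=7  ✓
parity: l₁+l₂+l₃ = 12 is even  ✓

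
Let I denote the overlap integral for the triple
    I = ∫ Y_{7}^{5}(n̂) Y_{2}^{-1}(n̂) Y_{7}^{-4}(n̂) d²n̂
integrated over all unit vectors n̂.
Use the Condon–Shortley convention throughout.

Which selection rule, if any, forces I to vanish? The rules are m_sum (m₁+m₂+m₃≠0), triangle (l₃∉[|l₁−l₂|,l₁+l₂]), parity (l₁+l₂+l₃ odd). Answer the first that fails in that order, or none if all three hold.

none

azimuthal sum: 5 − 1 − 4 = 0  ✓
5 ≤ 7 ≤ 9 (triangle on l)  ✓
L = 7 + 2 + 7 = 16 (even)  ✓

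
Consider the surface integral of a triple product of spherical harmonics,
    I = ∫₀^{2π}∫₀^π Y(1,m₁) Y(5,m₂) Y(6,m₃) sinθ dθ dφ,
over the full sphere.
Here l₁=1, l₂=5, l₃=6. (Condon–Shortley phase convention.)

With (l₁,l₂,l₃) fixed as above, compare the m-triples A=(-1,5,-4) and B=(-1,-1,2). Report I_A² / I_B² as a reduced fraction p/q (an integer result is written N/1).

Same 1,5,6: normalisation and zero-m 3j drop out of the ratio.
A: Δ: 0! 2! 10! / 13! → 1/858; sum: t=0:+1/7257600 = 1/7257600; 3j²(1 5 6; -1 5 -4) = Δ·Π!·Σ² = 1/858  (sign +1)
B: Δ: 0! 2! 10! / 13! → 1/858; sum: t=0:+1/34560 = 1/34560; 3j²(1 5 6; -1 -1 2) = Δ·Π!·Σ² = 14/429  (sign +1)
I_A²/I_B² = (1/858)/(14/429) = 1/28

1/28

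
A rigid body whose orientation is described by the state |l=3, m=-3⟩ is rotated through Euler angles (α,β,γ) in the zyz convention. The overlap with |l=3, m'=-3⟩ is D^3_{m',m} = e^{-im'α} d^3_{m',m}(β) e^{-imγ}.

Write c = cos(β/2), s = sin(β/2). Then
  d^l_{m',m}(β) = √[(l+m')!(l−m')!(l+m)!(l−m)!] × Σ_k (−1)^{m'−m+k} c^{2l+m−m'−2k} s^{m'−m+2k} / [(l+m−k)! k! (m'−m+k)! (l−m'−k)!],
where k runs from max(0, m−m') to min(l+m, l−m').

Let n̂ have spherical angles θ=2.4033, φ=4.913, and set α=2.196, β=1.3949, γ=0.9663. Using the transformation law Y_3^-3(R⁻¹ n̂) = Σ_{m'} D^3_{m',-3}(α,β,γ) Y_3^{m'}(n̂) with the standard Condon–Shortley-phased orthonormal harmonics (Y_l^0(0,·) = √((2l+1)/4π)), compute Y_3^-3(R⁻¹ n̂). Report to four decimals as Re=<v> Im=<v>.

Re=-0.0089 Im=0.1309

Need the full column D^3_{m',-3} for m'=−3..3 at α=2.1960, β=1.3949, γ=0.9663.
cos(β/2)=0.766482, sin(β/2)=0.642265
d^3_{-3,-3}: single k=0 term ⇒ +0.202774;  D = -0.202383-0.012589i
d^3_{-2,-3}: single k=0 term ⇒ -0.416199;  D = -0.222165-0.351944i
d^3_{-1,-3}: single k=0 term ⇒ +0.551421;  D = +0.205819-0.511570i
d^3_{0,-3}: single k=0 term ⇒ -0.533537;  D = +0.517902-0.128218i
d^3_{1,-3}: single k=0 term ⇒ +0.387175;  D = +0.295404+0.250283i
d^3_{2,-3}: single k=0 term ⇒ -0.205187;  D = -0.015926+0.204568i
d^3_{3,-3}: single k=0 term ⇒ +0.070192;  D = -0.059932+0.036539i
Y_3^{m'}(θ=2.4033,φ=4.913) and Σ D·Y over m':
  (-0.2024-0.0126i)·(-0.0720-0.1048i)  (-0.2222-0.3519i)·(+0.3152-0.1337i)  (+0.2058-0.5116i)·(+0.0752+0.3698i)  (+0.5179-0.1282i)·(+0.0731+0.0000i)  (+0.2954+0.2503i)·(-0.0752+0.3698i)  (-0.0159+0.2046i)·(+0.3152+0.1337i)  (-0.0599+0.0365i)·(+0.0720-0.1048i)
Y_3^-3(R⁻¹ n̂) = -0.008937+0.130873i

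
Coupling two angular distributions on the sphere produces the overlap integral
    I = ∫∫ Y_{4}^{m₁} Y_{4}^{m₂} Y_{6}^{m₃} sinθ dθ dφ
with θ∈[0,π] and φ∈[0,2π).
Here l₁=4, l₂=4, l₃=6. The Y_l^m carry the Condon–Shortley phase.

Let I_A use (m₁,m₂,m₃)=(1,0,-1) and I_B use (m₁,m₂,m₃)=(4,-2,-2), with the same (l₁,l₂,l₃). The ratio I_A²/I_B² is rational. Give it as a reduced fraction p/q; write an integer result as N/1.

7/8

Same 4,4,6: normalisation and zero-m 3j drop out of the ratio.
A: Δ: 2! 6! 6! / 15! → 1/1261260; sum: t=0:+1/3456 t=1:−1/1728 t=2:+1/11520 = -7/34560; 3j²(4 4 6; 1 0 -1) = Δ·Π!·Σ² = 7/858  (sign +1)
B: Δ: 2! 6! 6! / 15! → 1/1261260; sum: t=0:+1/69120 = 1/69120; 3j²(4 4 6; 4 -2 -2) = Δ·Π!·Σ² = 4/429  (sign +1)
I_A²/I_B² = (7/858)/(4/429) = 7/8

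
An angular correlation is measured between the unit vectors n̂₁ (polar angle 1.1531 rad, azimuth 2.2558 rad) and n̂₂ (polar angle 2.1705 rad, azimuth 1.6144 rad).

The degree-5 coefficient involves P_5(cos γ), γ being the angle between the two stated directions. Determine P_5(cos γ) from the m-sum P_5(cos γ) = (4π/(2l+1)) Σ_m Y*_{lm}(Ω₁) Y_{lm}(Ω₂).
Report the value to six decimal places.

0.299449

Expand P_5 via completeness: Σ_{m} conj(Y_{5,m}) at Ω₁ times Y_{5,m} at Ω₂ —
  m=-5: Y*=(0.082802, -0.284284)  Y=(-0.038484, -0.173712)  product (-0.052570, -0.003443)
  m=-4: Y*=(-0.382500, 0.162430)  Y=(-0.378845, 0.066754)  product (0.134065, -0.087070)
  m=-3: Y*=(0.112460, 0.059152)  Y=(0.047390, 0.360211)  product (-0.015978, 0.043313)
  m=-2: Y*=(0.058001, 0.284974)  Y=(-0.028809, 0.002519)  product (-0.002389, -0.008064)
  m=-1: Y*=(0.136157, -0.166661)  Y=(0.015314, 0.350976)  product (0.060579, 0.045236)
  m=+0: Y*=(0.246080, -0.000000)  Y=(0.059768, 0.000000)  product (0.014708, 0.000000)
  m=+1: Y*=(-0.136157, -0.166661)  Y=(-0.015314, 0.350976)  product (0.060579, -0.045236)
  m=+2: Y*=(0.058001, -0.284974)  Y=(-0.028809, -0.002519)  product (-0.002389, 0.008064)
  m=+3: Y*=(-0.112460, 0.059152)  Y=(-0.047390, 0.360211)  product (-0.015978, -0.043313)
  m=+4: Y*=(-0.382500, -0.162430)  Y=(-0.378845, -0.066754)  product (0.134065, 0.087070)
  m=+5: Y*=(-0.082802, -0.284284)  Y=(0.038484, -0.173712)  product (-0.052570, 0.003443)
Total Σ_m = (0.262124, 0.000000). Multiply by 1.142397: (0.299449, 0.000000). P_5(cos γ) = 0.299449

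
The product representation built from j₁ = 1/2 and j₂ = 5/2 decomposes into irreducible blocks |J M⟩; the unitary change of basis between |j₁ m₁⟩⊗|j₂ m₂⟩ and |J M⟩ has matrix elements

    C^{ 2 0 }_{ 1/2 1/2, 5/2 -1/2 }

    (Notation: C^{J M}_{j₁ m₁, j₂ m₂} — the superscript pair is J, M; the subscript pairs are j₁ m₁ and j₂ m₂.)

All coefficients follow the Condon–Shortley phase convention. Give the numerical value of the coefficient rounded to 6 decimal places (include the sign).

triangle: 1!·0!·4!/6! = 24/720
(j±m)!: 1!·0!·2!·3!·2!·2! = 48
prefactor² = (2J+1)·Δ·N² = 8
  k=0: +1/(0!·1!·0!·2!·0!·2!) = 1/4
Σ = 1/4  ⇒  CG² = 8·(1/4)² = 1/2
CG = +√(1/2) = +0.707107

+0.707107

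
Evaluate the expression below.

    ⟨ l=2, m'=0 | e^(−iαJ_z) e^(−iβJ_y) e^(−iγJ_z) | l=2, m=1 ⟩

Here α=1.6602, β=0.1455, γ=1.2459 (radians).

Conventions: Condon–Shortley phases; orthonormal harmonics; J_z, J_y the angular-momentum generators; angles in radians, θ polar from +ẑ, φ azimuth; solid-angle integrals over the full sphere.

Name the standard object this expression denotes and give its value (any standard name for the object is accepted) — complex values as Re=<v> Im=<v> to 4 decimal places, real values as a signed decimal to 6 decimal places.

This is a Wigner D-matrix element — the rotation-matrix element ⟨l m'| R(α,β,γ) |l m⟩ in the angular-momentum basis.
D^2_{0,1}(1.6602,0.1455,1.2459) = e^{-i·0·1.6602}·d^2_{0,1}(0.1455)·e^{-i·1·1.2459}. Compute d first:
c=cos(0.145500/2)=0.997355, s=sin(0.145500/2)=0.072686; N=√[2·2·6·1]=4.898979
k∈{1,2} keeps every argument non-negative
  k=1: (−1)^0·4.8990/(2)·0.9974^3·0.0727^1 = +0.176634
  k=2: (−1)^1·4.8990/(2)·0.9974^1·0.0727^3 = -0.000938
d^2_{0,1}(0.1455) = +0.176634 -0.000938 = +0.175696
D = (+1.000000+0.000000i)·(+0.175696)·(+0.319211-0.947684i) = +0.056084-0.166504i

Wigner D-matrix element, Re=0.0561 Im=-0.1665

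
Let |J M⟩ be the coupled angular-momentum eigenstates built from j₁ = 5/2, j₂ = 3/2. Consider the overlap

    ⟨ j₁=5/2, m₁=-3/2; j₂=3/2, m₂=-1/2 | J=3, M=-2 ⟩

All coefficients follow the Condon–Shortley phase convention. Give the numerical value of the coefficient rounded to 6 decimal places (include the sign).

-0.288675  (= −√(1/12))

j₁+j₂−J=1  J+j₁−j₂=4  J−j₁+j₂=2  j₁+j₂+J+1=8
(j₁±m₁, j₂±m₂, J±M) = (1,4,1,2,1,5)
P² = 48
sum k=0..1:
  [0] +1/24 = 1/24
  [1] −1/12 = -1/12
S = -1/24
C² = P²·S² = 1/12 ; C = -0.288675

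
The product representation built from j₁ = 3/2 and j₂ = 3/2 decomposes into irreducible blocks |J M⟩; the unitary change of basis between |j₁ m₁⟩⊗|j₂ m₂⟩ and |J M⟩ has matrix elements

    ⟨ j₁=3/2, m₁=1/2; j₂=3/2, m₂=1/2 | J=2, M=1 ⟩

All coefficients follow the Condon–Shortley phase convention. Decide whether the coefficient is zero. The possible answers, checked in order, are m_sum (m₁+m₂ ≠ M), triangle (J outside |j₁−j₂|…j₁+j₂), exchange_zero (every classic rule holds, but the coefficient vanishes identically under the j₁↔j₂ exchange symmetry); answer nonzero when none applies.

exchange_zero

m-sum: m₁+m₂ = 1/2+1/2 = 1, M = 1  ✓
triangle: |j₁−j₂| = 0 ≤ J = 2 ≤ j₁+j₂ = 3  ✓
exchange: j₁=j₂ and m₁=m₂, and (−1)^(j₁+j₂−J) = (−1)^1 = −1 forces ⟨j₁m₁;j₂m₂|JM⟩ = −⟨j₂m₂;j₁m₁|JM⟩ = −⟨j₁m₁;j₂m₂|JM⟩ ⇒ the coefficient vanishes identically
Racah sum check: Σ_k collapses to 0 ⇒ CG = 0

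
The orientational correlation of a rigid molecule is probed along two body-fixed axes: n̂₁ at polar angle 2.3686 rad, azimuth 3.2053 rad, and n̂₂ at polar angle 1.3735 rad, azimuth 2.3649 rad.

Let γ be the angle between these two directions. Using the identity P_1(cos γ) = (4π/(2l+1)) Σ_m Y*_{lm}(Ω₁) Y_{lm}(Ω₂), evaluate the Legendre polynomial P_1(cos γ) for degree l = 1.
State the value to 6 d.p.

0.316516

Addition theorem: P_1(cos γ) = (4π/3) Σ_m Y*_{lm}(Ω₁) Y_{lm}(Ω₂), m = −1…1:
  [-1]  conj(Y_{1,-1})(Ω₁) = -0.24076 - 0.01536j ; Y_{1,-1}(Ω₂) = -0.24164 - 0.23747j ; Δ = 0.05453 + 0.06088j
  [+0]  conj(Y_{1,0})(Ω₁) = -0.34975 + 0.00000j ; Y_{1,0}(Ω₂) = 0.09578 + 0.00000j ; Δ = -0.03350 + 0.00000j
  [+1]  conj(Y_{1,1})(Ω₁) = 0.24076 - 0.01536j ; Y_{1,1}(Ω₂) = 0.24164 - 0.23747j ; Δ = 0.05453 - 0.06088j
Accumulated sum 0.07556 + 0.00000j; after 4π/(2l+1) scaling, 0.31652 + 0.00000j ⇒ P_1 = 0.316516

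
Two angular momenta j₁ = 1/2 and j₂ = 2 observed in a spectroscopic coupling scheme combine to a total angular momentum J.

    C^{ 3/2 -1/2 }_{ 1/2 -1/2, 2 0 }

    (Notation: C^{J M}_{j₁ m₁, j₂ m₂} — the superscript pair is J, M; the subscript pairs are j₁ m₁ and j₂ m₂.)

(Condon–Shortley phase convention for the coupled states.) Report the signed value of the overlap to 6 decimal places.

−√(2/5) = -0.632456

√[4·1!0!3!/5! · 0!1!2!2!1!2!] = √(8/5)
  +(−1)^1/∏(1,0,0,1,0,2)! = -1/2  (running -1/2)
⟨..|..⟩ = √(8/5)·(-1/2) = -0.632456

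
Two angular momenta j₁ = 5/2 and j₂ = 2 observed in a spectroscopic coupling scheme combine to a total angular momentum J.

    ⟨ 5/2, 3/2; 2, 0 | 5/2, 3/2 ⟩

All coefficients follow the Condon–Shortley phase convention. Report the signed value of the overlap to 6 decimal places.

√[6·2!3!2!/8! · 4!1!2!2!4!1!] = √(288/35)
  +(−1)^0/∏(0,2,1,2,2,0)! = 1/8  (running 1/8)
  +(−1)^1/∏(1,1,0,1,3,1)! = -1/6  (running -1/24)
⟨..|..⟩ = √(288/35)·(-1/24) = -0.119523

−√(1/70) = -0.119523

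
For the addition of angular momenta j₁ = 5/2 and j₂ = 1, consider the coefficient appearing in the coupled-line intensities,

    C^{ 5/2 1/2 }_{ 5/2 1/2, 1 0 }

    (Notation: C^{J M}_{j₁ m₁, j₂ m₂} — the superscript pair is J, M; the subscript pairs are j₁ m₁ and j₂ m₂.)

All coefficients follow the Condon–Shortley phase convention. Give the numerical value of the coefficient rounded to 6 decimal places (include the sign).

triangle: 1!×4!×1!/7! = 24/5040
(j±m)!: 3!×2!×1!×1!×3!×2! = 144
prefactor² = (2J+1)×Δ×N² = 144/35
  k=0: +1/(0!×1!×2!×1!×2!×0!) = 1/4
  k=1: −1/(1!×0!×1!×0!×3!×1!) = -1/6
Σ = 1/12  ⇒  CG² = 144/35×(1/12)² = 1/35
CG = +√(1/35) = +0.169031

+0.169031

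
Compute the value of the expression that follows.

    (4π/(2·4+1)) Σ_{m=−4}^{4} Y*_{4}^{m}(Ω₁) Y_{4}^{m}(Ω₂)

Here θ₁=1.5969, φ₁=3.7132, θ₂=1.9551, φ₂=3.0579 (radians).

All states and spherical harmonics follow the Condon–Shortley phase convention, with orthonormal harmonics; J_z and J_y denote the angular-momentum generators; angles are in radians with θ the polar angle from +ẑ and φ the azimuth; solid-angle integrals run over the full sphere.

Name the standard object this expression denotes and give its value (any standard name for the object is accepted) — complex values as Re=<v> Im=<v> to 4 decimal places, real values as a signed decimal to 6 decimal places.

This sum is the spherical-harmonic addition theorem: it equals the Legendre polynomial P_l(cos γ) of the angle γ between the two directions.
Addition theorem: P_4(cos γ) = (4π/9) Σ_m Y*_{lm}(Ω₁) Y_{lm}(Ω₂), m = −4…4:
  term(m=-4) = -0.125332+0.071826i   from Y*(Ω₁)=-0.289948+0.333515i, Y(Ω₂)=+0.308725+0.107394i
  term(m=-3) = -0.004697+0.011262i   from Y*(Ω₁)=-0.004684+0.032298i, Y(Ω₂)=+0.362168+0.092893i
  term(m=-2) = +0.000396+0.001486i   from Y*(Ω₁)=-0.137962-0.302749i, Y(Ω₂)=-0.004558-0.000770i
  term(m=-1) = +0.009718+0.007469i   from Y*(Ω₁)=-0.031095-0.020001i, Y(Ω₂)=-0.330343-0.027712i
  term(m=+0) = -0.017515+0.000000i   from Y*(Ω₁)=+0.315196-0.000000i, Y(Ω₂)=-0.055570+0.000000i
  term(m=+1) = +0.009718-0.007469i   from Y*(Ω₁)=+0.031095-0.020001i, Y(Ω₂)=+0.330343-0.027712i
  term(m=+2) = +0.000396-0.001486i   from Y*(Ω₁)=-0.137962+0.302749i, Y(Ω₂)=-0.004558+0.000770i
  term(m=+3) = -0.004697-0.011262i   from Y*(Ω₁)=+0.004684+0.032298i, Y(Ω₂)=-0.362168+0.092893i
  term(m=+4) = -0.125332-0.071826i   from Y*(Ω₁)=-0.289948-0.333515i, Y(Ω₂)=+0.308725-0.107394i
Σ over m = -0.257346+0.000000i; ×(4π/9) → -0.359322+0.000000i. Real part: -0.359322

Legendre polynomial (addition theorem), -0.359322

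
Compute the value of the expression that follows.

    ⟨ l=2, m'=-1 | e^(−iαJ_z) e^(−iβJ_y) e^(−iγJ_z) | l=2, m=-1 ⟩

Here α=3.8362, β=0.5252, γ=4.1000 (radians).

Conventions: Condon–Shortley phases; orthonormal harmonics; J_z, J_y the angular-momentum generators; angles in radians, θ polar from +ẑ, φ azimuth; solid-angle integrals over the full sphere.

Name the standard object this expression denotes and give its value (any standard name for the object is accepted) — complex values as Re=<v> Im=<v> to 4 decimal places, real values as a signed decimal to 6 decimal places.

Wigner D-matrix element, Re=-0.0559 Im=0.6789

This is a Wigner D-matrix element — the rotation-matrix element ⟨l m'| R(α,β,γ) |l m⟩ in the angular-momentum basis.
Split into d^2_{-1,-1}(β=0.5252) × two z-phases.
With c≡cos(β/2)=0.965718 and s≡sin(β/2)=0.259592, N=[1·6·1·6]^{1/2}=6.000000
Admissible k: 0..1 (factorial args all ≥0)
  k=0: (−1)^0·6.0000/(6)·0.9657^4·0.2596^0 = +0.869765
  k=1: (−1)^1·6.0000/(2)·0.9657^2·0.2596^2 = -0.188541
d^2_{-1,-1}(0.5252) = +0.869765 -0.188541 = +0.681224
D = (-0.768305-0.640084i)·(+0.681224)·(-0.574824-0.818277i) = -0.055946+0.678923i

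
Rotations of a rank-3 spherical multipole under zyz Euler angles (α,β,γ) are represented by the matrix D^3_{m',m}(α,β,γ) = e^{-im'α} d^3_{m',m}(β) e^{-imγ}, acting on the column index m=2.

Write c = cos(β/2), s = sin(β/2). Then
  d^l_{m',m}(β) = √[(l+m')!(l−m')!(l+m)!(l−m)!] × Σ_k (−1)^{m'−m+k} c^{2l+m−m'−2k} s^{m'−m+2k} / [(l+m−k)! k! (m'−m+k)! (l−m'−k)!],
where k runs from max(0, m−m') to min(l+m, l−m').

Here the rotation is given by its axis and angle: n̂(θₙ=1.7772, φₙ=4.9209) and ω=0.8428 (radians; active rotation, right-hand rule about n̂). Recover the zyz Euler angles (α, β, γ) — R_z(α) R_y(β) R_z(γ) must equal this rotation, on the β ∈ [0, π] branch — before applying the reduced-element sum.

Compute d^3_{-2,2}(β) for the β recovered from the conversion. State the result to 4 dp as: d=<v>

Axis–angle → zyz. n̂ = (sinθₙcosφₙ, sinθₙsinφₙ, cosθₙ) = (+0.202610, -0.957574, -0.204941), ω = 0.8428.
R = I cosω + sinω [n̂]ₓ + (1−cosω) n̂n̂ᵀ gives
  R = [+0.679112, +0.088069, -0.728733; -0.217912, +0.972209, -0.085581; +0.700943, +0.216919, +0.679430]
β = atan2(√(R₁₃²+R₂₃²), R₃₃) = 0.823811; α = atan2(R₂₃, R₁₃) mod 2π = 3.258495; γ = atan2(R₃₂, −R₃₁) mod 2π = 2.841473
d^3_{-2,2}(β=0.8238) via the finite sum:
With c≡cos(β/2)=0.916360 and s≡sin(β/2)=0.400356, N=[1·120·120·1]^{1/2}=120.000000
k∈{4,5} keeps every argument non-negative
  k=4: (−1)^0·120.0000/(24)·0.9164^2·0.4004^4 = +0.107867
  k=5: (−1)^1·120.0000/(120)·0.9164^0·0.4004^6 = -0.004118
d^3_{-2,2}(0.8238) = +0.107867 -0.004118 = +0.103749

d=0.1037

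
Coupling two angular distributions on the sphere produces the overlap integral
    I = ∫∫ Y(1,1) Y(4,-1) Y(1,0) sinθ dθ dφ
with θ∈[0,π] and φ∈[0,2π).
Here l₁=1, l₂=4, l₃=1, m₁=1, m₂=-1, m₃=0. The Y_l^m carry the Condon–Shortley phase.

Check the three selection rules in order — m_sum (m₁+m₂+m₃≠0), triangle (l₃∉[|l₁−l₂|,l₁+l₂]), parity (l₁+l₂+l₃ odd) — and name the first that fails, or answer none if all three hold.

triangle

azimuthal sum: 1 − 1 + 0 = 0  ✓
l₃ must lie in [3,5]; have l₃=1  ✗
L = 1 + 4 + 1 = 6 (even)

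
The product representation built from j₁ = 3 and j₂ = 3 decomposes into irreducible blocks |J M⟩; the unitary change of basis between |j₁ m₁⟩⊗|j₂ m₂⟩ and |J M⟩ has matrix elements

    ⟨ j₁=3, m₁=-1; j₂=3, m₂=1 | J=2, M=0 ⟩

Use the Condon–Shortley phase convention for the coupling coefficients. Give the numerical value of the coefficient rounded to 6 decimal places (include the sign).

-0.327327  (= −√(3/28))

√[5·4!2!2!/9! · 2!4!4!2!2!2!] = √(256/21)
  +(−1)^2/∏(2,2,2,2,0,0)! = 1/16  (running 1/16)
  +(−1)^3/∏(3,1,1,1,1,1)! = -1/6  (running -5/48)
  +(−1)^4/∏(4,0,0,0,2,2)! = 1/96  (running -3/32)
⟨..|..⟩ = √(256/21)·(-3/32) = -0.327327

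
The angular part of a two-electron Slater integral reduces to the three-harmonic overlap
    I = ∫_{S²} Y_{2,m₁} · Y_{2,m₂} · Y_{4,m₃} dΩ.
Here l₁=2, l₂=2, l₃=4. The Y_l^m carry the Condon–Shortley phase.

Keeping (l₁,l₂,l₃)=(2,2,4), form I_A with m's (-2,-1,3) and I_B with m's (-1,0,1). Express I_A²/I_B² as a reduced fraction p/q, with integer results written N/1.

Same 2,2,4: normalisation and zero-m 3j drop out of the ratio.
A: Δ: 0! 4! 4! / 9! → 1/630; sum: t=0:+1/144 = 1/144; 3j²(2 2 4; -2 -1 3) = Δ·Π!·Σ² = 1/18  (sign -1)
B: Δ: 0! 4! 4! / 9! → 1/630; sum: t=0:+1/24 = 1/24; 3j²(2 2 4; -1 0 1) = Δ·Π!·Σ² = 1/21  (sign -1)
I_A²/I_B² = (1/18)/(1/21) = 7/6

7/6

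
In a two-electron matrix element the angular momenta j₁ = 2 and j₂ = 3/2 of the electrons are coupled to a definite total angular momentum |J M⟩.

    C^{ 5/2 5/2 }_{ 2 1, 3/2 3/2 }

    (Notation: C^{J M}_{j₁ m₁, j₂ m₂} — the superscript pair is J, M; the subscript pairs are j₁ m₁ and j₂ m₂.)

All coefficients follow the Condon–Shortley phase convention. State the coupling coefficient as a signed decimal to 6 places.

triangle: 1!·3!·2!/7! = 12/5040
(j±m)!: 3!·1!·3!·0!·5!·0! = 4320
prefactor² = (2J+1)·Δ·N² = 432/7
  k=1: −1/(1!·0!·0!·2!·3!·0!) = -1/12
Σ = -1/12  ⇒  CG² = 432/7·(-1/12)² = 3/7
CG = −√(3/7) = -0.654654

-0.654654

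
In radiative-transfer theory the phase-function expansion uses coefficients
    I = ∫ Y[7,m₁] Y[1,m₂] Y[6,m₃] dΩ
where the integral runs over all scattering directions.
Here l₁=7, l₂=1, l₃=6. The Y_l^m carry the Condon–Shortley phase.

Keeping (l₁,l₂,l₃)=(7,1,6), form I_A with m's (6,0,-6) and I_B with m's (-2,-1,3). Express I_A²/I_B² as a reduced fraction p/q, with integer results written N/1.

13/10

Same 7,1,6: normalisation and zero-m 3j drop out of the ratio.
A: Δ: 2! 12! 0! / 15! → 1/1365; sum: t=1:−1/479001600 = -1/479001600; 3j²(7 1 6; 6 0 -6) = Δ·Π!·Σ² = 1/105  (sign -1)
B: Δ: 2! 12! 0! / 15! → 1/1365; sum: t=0:+1/4354560 = 1/4354560; 3j²(7 1 6; -2 -1 3) = Δ·Π!·Σ² = 2/273  (sign -1)
I_A²/I_B² = (1/105)/(2/273) = 13/10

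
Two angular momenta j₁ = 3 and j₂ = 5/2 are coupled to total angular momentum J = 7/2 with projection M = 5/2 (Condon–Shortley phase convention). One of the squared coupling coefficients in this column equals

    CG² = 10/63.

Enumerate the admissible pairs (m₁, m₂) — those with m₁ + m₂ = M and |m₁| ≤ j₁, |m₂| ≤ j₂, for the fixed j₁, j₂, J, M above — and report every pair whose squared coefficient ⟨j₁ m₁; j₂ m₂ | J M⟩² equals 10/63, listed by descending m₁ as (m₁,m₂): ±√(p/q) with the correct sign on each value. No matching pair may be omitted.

(1,3/2): −√(10/63)

Admissible pairs with m₁+m₂ = M = 5/2: (0,5/2), (1,3/2), (2,1/2), (3,-1/2)
  (m₁,m₂)=(3,-1/2): CG² = 3/7, CG = +√(3/7)
  (m₁,m₂)=(2,1/2): CG² = 2/63, CG = −√(2/63)
  (m₁,m₂)=(1,3/2): CG² = 10/63, CG = −√(10/63)   ← matches the target
  (m₁,m₂)=(0,5/2): CG² = 8/21, CG = +√(8/21)
Pairs with CG² = 10/63: (1,3/2): −√(10/63)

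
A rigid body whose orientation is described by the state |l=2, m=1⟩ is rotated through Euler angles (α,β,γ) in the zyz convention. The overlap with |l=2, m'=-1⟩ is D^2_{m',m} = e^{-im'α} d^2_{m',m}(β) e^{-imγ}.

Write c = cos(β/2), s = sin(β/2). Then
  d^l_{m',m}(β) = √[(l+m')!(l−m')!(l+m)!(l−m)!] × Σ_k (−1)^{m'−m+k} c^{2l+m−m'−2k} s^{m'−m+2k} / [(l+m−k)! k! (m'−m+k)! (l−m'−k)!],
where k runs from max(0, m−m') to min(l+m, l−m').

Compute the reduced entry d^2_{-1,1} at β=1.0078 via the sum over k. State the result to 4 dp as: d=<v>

d=0.4820

d^2_{-1,1}(β=1.0078) via the finite sum:
Half-angle: c=0.875706, s=0.482844. N=√(1·6·6·1)=6.000000
Admissible k: 2..3 (factorial args all ≥0)
  k=2: (−1)^0·6.0000/(2)·0.8757^2·0.4828^2 = +0.536355
  k=3: (−1)^1·6.0000/(6)·0.8757^0·0.4828^4 = -0.054354
d^2_{-1,1}(1.0078) = +0.536355 -0.054354 = +0.482002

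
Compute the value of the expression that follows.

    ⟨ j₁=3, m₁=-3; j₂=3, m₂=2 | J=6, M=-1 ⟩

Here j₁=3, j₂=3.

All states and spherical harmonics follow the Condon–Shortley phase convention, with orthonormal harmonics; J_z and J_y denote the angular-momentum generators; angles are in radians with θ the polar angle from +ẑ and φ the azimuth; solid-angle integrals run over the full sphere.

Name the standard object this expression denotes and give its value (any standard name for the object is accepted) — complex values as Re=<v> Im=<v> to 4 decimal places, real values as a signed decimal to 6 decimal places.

This is a Clebsch–Gordan (vector-coupling) coefficient.
j₁+j₂−J=0  J+j₁−j₂=6  J−j₁+j₂=6  j₁+j₂+J+1=13
(j₁±m₁, j₂±m₂, J±M) = (0,6,5,1,5,7)
P² = 622080000/11
sum k=0..0:
  [0] +1/86400 = 1/86400
S = 1/86400
C² = P²·S² = 1/132 ; C = +0.087039

Clebsch–Gordan coefficient, +√(1/132) ≈ +0.087039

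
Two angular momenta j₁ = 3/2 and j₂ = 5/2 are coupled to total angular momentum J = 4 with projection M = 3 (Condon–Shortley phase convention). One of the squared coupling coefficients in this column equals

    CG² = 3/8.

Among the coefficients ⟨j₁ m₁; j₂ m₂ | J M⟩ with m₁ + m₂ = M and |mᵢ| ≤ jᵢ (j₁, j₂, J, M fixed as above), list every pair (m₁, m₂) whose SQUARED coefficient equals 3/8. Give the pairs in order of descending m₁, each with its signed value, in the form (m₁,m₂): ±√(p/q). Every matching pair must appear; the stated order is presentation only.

Admissible pairs with m₁+m₂ = M = 3: (1/2,5/2), (3/2,3/2)
  (m₁,m₂)=(3/2,3/2): CG² = 5/8, CG = +√(5/8)
  (m₁,m₂)=(1/2,5/2): CG² = 3/8, CG = +√(3/8)   ← matches the target
Pairs with CG² = 3/8: (1/2,5/2): +√(3/8)

(1/2,5/2): +√(3/8)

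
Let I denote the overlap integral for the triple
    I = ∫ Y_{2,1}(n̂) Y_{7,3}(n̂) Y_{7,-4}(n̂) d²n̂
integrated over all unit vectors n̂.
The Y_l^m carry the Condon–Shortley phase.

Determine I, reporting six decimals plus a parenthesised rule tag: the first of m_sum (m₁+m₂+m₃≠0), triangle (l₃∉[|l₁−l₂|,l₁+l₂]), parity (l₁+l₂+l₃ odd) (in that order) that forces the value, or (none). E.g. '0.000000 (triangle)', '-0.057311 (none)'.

Checks pass: Σm=0; 16 even; l₃=7∈[5,9].
(2·2+1)(2·7+1)(2·7+1) = 1125
Δ: 2! 2! 12! / 17! → 1/185640
sum: t=0:+1/2419200 t=1:−1/518400 t=2:+1/2419200 = -1/907200
3j²(2 7 7; 0 0 0) = Δ·Π!·Σ² = 56/3315  (sign +1)
sum: t=0:+1/14515200 t=1:−1/4354560 = -1/6220800
3j²(2 7 7; 1 3 -4) = Δ·Π!·Σ² = 77/4420  (sign +1)
combine: 4πI² = 1125·56/3315·77/4420 = 16170/48841
take √, sign +1: I = 0.16231468
No selection rule forces the value: the integral is nonzero (none).

0.162315 (none)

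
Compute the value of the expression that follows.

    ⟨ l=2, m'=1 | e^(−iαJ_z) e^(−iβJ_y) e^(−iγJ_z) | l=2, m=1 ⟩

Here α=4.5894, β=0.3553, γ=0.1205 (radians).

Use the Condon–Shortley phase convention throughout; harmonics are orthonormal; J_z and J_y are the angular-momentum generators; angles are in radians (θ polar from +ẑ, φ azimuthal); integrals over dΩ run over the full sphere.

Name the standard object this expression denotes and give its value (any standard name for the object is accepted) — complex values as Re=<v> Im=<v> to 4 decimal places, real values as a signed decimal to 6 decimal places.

Wigner D-matrix element, Re=-0.0021 Im=0.8478

This is a Wigner D-matrix element — the rotation-matrix element ⟨l m'| R(α,β,γ) |l m⟩ in the angular-momentum basis.
First d^2_{1,1}(β=0.3553), then the phase factors e^{-i(1)α} and e^{-i(1)γ}:
c=cos(0.355300/2)=0.984262, s=sin(0.355300/2)=0.176717; N=√[6·1·6·1]=6.000000
Admissible k: 0..1 (factorial args all ≥0)
  k=0: (−1)^0·6.0000/(6)·0.9843^4·0.1767^0 = +0.938517
  k=1: (−1)^1·6.0000/(2)·0.9843^2·0.1767^2 = -0.090761
d^2_{1,1}(0.3553) = +0.938517 -0.090761 = +0.847756
Phases: e^{-i·(1)·4.5894}=-0.122679+0.992446i, e^{-i·(1)·0.1205}=+0.992749-0.120209i ⇒ D=-0.002110+0.847754i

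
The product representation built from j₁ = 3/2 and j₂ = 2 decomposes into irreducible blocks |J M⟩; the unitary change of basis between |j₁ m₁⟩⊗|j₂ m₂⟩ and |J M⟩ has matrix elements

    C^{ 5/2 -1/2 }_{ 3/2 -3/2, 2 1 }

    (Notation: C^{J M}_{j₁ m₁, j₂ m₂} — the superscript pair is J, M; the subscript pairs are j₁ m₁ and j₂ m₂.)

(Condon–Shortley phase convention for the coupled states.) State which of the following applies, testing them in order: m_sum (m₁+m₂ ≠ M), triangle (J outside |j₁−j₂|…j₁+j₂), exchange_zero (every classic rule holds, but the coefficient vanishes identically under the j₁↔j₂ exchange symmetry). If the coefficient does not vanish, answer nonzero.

nonzero

m-sum: m₁+m₂ = -3/2+1 = -1/2, M = -1/2  ✓
triangle: |j₁−j₂| = 1/2 ≤ J = 5/2 ≤ j₁+j₂ = 7/2  ✓
exchange: j₁≠j₂ or m₁≠m₂ — the exchange symmetry imposes no constraint here
value check: CG = −√(27/70) = -0.621059 ≠ 0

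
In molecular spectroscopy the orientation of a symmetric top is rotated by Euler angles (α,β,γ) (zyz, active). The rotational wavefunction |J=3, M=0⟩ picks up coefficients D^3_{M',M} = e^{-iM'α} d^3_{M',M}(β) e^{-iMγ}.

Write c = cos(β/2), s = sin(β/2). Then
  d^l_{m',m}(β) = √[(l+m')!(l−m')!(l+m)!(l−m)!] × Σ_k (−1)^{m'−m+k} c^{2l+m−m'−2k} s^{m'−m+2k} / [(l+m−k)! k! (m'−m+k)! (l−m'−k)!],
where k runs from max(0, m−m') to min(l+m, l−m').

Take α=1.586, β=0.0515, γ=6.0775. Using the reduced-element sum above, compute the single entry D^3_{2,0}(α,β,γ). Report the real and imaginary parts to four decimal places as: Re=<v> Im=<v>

Re=-0.0036 Im=0.0001

First d^3_{2,0}(β=0.0515), then the phase factors e^{-i(2)α} and e^{-i(0)γ}:
c=cos(0.051500/2)=0.999668, s=sin(0.051500/2)=0.025747; N=√[120·1·6·6]=65.726707
The bounds max(0,m−m')=0 and min(l+m,l−m')=1 give 2 terms
  k=0: (−1)^2·65.7267/(12)·0.9997^4·0.0257^2 = +0.003626
  k=1: (−1)^3·65.7267/(12)·0.9997^2·0.0257^4 = -0.000002
d^3_{2,0}(0.0515) = +0.003626 -0.000002 = +0.003624
Phases: e^{-i·(2)·1.5860}=-0.999538+0.030403i, e^{-i·(0)·6.0775}=+1.000000+0.000000i ⇒ D=-0.003622+0.000110i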